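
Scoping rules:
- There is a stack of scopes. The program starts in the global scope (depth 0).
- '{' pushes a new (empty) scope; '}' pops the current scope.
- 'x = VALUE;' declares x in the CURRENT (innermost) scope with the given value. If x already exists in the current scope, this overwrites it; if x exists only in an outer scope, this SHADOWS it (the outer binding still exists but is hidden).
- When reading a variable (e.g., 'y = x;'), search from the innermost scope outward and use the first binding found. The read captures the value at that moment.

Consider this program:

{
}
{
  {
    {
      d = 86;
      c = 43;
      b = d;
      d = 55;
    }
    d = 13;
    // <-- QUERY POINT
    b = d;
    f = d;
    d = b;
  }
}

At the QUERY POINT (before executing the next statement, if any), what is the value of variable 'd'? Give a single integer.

Step 1: enter scope (depth=1)
Step 2: exit scope (depth=0)
Step 3: enter scope (depth=1)
Step 4: enter scope (depth=2)
Step 5: enter scope (depth=3)
Step 6: declare d=86 at depth 3
Step 7: declare c=43 at depth 3
Step 8: declare b=(read d)=86 at depth 3
Step 9: declare d=55 at depth 3
Step 10: exit scope (depth=2)
Step 11: declare d=13 at depth 2
Visible at query point: d=13

Answer: 13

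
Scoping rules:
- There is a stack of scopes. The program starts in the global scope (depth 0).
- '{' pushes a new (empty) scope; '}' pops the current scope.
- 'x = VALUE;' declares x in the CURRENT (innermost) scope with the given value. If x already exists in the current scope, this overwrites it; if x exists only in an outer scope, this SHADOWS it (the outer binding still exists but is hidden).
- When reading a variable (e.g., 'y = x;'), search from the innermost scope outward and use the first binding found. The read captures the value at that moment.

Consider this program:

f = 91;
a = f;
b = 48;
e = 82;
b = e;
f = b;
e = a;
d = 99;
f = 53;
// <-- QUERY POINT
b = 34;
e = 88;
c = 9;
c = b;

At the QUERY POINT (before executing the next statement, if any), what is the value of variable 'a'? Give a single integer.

Step 1: declare f=91 at depth 0
Step 2: declare a=(read f)=91 at depth 0
Step 3: declare b=48 at depth 0
Step 4: declare e=82 at depth 0
Step 5: declare b=(read e)=82 at depth 0
Step 6: declare f=(read b)=82 at depth 0
Step 7: declare e=(read a)=91 at depth 0
Step 8: declare d=99 at depth 0
Step 9: declare f=53 at depth 0
Visible at query point: a=91 b=82 d=99 e=91 f=53

Answer: 91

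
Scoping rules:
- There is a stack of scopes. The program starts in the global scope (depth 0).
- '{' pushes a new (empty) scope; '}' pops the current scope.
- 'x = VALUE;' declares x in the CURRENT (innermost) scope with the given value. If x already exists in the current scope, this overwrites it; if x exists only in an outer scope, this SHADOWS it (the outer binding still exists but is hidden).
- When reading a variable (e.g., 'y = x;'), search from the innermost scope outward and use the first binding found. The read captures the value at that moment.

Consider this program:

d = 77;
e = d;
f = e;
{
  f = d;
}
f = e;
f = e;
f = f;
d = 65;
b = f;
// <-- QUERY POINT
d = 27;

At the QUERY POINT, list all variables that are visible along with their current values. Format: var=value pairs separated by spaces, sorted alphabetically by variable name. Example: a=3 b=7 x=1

Answer: b=77 d=65 e=77 f=77

Derivation:
Step 1: declare d=77 at depth 0
Step 2: declare e=(read d)=77 at depth 0
Step 3: declare f=(read e)=77 at depth 0
Step 4: enter scope (depth=1)
Step 5: declare f=(read d)=77 at depth 1
Step 6: exit scope (depth=0)
Step 7: declare f=(read e)=77 at depth 0
Step 8: declare f=(read e)=77 at depth 0
Step 9: declare f=(read f)=77 at depth 0
Step 10: declare d=65 at depth 0
Step 11: declare b=(read f)=77 at depth 0
Visible at query point: b=77 d=65 e=77 f=77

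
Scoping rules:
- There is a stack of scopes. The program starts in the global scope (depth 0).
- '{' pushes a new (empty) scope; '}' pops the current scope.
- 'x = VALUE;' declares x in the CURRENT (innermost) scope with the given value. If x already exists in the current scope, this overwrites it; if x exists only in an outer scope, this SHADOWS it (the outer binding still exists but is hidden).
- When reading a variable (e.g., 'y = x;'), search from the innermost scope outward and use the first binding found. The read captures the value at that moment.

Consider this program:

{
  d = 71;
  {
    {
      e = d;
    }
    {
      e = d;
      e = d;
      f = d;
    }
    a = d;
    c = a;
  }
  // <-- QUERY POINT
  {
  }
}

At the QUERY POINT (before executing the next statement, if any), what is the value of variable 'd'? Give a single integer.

Step 1: enter scope (depth=1)
Step 2: declare d=71 at depth 1
Step 3: enter scope (depth=2)
Step 4: enter scope (depth=3)
Step 5: declare e=(read d)=71 at depth 3
Step 6: exit scope (depth=2)
Step 7: enter scope (depth=3)
Step 8: declare e=(read d)=71 at depth 3
Step 9: declare e=(read d)=71 at depth 3
Step 10: declare f=(read d)=71 at depth 3
Step 11: exit scope (depth=2)
Step 12: declare a=(read d)=71 at depth 2
Step 13: declare c=(read a)=71 at depth 2
Step 14: exit scope (depth=1)
Visible at query point: d=71

Answer: 71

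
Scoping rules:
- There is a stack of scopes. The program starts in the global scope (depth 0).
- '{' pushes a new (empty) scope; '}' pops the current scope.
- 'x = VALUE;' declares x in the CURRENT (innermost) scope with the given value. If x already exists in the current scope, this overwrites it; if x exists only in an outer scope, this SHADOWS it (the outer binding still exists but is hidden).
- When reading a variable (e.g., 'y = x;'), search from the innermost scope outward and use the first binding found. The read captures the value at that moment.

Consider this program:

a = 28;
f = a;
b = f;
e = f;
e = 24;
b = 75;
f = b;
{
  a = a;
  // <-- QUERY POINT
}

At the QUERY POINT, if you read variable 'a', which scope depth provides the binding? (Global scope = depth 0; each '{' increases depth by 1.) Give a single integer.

Step 1: declare a=28 at depth 0
Step 2: declare f=(read a)=28 at depth 0
Step 3: declare b=(read f)=28 at depth 0
Step 4: declare e=(read f)=28 at depth 0
Step 5: declare e=24 at depth 0
Step 6: declare b=75 at depth 0
Step 7: declare f=(read b)=75 at depth 0
Step 8: enter scope (depth=1)
Step 9: declare a=(read a)=28 at depth 1
Visible at query point: a=28 b=75 e=24 f=75

Answer: 1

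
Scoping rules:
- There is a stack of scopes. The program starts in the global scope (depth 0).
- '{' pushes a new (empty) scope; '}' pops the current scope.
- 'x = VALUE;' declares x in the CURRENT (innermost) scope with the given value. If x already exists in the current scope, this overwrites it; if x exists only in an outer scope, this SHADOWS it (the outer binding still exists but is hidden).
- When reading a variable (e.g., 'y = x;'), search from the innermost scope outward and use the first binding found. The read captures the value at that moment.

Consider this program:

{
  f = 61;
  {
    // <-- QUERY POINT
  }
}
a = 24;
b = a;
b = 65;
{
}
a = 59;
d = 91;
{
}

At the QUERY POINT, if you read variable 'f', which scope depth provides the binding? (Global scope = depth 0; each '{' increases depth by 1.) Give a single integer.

Answer: 1

Derivation:
Step 1: enter scope (depth=1)
Step 2: declare f=61 at depth 1
Step 3: enter scope (depth=2)
Visible at query point: f=61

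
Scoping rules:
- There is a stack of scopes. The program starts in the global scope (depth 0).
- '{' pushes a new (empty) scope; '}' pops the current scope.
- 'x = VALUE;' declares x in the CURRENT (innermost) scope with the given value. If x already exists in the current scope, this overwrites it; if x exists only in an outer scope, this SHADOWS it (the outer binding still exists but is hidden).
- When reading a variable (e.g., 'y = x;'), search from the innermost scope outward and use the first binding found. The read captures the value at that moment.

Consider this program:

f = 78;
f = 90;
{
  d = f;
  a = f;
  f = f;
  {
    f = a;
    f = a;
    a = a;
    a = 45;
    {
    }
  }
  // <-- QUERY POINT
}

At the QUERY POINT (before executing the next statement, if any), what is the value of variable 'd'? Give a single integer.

Step 1: declare f=78 at depth 0
Step 2: declare f=90 at depth 0
Step 3: enter scope (depth=1)
Step 4: declare d=(read f)=90 at depth 1
Step 5: declare a=(read f)=90 at depth 1
Step 6: declare f=(read f)=90 at depth 1
Step 7: enter scope (depth=2)
Step 8: declare f=(read a)=90 at depth 2
Step 9: declare f=(read a)=90 at depth 2
Step 10: declare a=(read a)=90 at depth 2
Step 11: declare a=45 at depth 2
Step 12: enter scope (depth=3)
Step 13: exit scope (depth=2)
Step 14: exit scope (depth=1)
Visible at query point: a=90 d=90 f=90

Answer: 90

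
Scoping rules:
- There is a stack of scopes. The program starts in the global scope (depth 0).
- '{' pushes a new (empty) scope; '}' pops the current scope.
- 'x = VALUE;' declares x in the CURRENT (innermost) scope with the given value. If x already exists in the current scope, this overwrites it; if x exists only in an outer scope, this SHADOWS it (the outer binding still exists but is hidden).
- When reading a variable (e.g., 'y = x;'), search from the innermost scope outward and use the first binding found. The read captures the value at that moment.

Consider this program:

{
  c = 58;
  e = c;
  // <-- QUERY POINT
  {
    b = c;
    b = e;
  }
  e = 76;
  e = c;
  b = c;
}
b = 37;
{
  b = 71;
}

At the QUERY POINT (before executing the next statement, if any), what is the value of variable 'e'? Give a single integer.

Step 1: enter scope (depth=1)
Step 2: declare c=58 at depth 1
Step 3: declare e=(read c)=58 at depth 1
Visible at query point: c=58 e=58

Answer: 58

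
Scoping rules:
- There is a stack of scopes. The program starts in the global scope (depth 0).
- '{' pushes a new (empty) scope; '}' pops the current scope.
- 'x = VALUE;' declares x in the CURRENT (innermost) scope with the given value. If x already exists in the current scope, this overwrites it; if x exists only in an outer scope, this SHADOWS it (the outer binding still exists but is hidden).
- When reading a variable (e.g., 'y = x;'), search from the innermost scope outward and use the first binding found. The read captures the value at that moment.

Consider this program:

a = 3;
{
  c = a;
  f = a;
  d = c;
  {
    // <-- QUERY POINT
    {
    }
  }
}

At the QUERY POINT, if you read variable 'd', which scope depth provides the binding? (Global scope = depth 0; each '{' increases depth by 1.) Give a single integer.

Step 1: declare a=3 at depth 0
Step 2: enter scope (depth=1)
Step 3: declare c=(read a)=3 at depth 1
Step 4: declare f=(read a)=3 at depth 1
Step 5: declare d=(read c)=3 at depth 1
Step 6: enter scope (depth=2)
Visible at query point: a=3 c=3 d=3 f=3

Answer: 1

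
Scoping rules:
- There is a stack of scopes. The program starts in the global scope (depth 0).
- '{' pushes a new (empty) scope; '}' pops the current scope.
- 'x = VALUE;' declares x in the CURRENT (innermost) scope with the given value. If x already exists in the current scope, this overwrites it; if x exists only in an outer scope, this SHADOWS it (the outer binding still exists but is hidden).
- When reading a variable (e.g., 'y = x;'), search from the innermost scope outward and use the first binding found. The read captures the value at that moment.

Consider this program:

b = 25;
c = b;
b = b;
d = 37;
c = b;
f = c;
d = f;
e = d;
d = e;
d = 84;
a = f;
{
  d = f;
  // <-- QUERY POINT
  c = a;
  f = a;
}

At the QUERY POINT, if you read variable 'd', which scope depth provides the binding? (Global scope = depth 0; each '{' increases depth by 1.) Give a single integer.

Answer: 1

Derivation:
Step 1: declare b=25 at depth 0
Step 2: declare c=(read b)=25 at depth 0
Step 3: declare b=(read b)=25 at depth 0
Step 4: declare d=37 at depth 0
Step 5: declare c=(read b)=25 at depth 0
Step 6: declare f=(read c)=25 at depth 0
Step 7: declare d=(read f)=25 at depth 0
Step 8: declare e=(read d)=25 at depth 0
Step 9: declare d=(read e)=25 at depth 0
Step 10: declare d=84 at depth 0
Step 11: declare a=(read f)=25 at depth 0
Step 12: enter scope (depth=1)
Step 13: declare d=(read f)=25 at depth 1
Visible at query point: a=25 b=25 c=25 d=25 e=25 f=25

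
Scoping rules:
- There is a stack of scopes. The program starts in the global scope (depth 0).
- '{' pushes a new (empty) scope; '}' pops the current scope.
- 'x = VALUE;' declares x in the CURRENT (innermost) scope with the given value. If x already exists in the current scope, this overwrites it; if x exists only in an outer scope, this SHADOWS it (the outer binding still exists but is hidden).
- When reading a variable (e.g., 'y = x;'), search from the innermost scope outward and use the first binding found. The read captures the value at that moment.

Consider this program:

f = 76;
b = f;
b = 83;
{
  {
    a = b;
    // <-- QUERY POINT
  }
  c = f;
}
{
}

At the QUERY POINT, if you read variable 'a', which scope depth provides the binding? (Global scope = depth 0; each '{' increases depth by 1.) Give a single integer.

Answer: 2

Derivation:
Step 1: declare f=76 at depth 0
Step 2: declare b=(read f)=76 at depth 0
Step 3: declare b=83 at depth 0
Step 4: enter scope (depth=1)
Step 5: enter scope (depth=2)
Step 6: declare a=(read b)=83 at depth 2
Visible at query point: a=83 b=83 f=76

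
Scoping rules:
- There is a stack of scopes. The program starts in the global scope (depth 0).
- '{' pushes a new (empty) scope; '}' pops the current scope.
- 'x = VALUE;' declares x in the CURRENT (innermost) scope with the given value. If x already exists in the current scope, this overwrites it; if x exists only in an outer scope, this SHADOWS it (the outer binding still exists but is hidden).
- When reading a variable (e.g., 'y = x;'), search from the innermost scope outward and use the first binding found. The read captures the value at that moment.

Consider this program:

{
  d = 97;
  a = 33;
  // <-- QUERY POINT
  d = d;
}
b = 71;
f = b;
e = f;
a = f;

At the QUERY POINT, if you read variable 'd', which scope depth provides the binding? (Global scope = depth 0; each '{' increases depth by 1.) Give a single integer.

Step 1: enter scope (depth=1)
Step 2: declare d=97 at depth 1
Step 3: declare a=33 at depth 1
Visible at query point: a=33 d=97

Answer: 1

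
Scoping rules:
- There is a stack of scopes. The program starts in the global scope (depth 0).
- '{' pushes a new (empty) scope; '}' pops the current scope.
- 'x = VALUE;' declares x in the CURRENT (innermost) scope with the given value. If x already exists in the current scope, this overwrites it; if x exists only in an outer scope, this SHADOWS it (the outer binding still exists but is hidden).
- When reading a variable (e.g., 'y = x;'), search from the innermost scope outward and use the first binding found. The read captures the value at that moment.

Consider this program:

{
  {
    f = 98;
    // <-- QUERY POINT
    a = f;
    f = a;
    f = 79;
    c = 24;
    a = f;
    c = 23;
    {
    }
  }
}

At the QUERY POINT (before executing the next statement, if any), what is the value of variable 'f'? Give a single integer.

Answer: 98

Derivation:
Step 1: enter scope (depth=1)
Step 2: enter scope (depth=2)
Step 3: declare f=98 at depth 2
Visible at query point: f=98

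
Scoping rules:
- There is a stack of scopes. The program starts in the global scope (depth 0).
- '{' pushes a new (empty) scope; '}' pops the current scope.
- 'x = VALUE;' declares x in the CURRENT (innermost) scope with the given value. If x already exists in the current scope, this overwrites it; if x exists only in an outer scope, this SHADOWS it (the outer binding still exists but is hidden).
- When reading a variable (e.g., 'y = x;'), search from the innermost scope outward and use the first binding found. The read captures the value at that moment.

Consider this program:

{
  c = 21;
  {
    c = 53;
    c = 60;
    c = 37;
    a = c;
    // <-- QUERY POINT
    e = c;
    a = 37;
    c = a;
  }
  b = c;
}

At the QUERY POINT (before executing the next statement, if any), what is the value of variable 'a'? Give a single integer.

Step 1: enter scope (depth=1)
Step 2: declare c=21 at depth 1
Step 3: enter scope (depth=2)
Step 4: declare c=53 at depth 2
Step 5: declare c=60 at depth 2
Step 6: declare c=37 at depth 2
Step 7: declare a=(read c)=37 at depth 2
Visible at query point: a=37 c=37

Answer: 37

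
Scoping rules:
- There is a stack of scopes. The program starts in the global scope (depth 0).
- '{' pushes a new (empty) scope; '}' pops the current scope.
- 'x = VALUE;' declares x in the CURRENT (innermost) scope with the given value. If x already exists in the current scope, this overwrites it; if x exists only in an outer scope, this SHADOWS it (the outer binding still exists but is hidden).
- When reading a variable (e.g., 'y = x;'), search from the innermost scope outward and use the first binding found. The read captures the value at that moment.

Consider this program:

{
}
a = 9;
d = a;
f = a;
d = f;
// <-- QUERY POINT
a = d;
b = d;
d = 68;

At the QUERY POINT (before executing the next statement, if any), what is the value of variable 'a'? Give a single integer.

Answer: 9

Derivation:
Step 1: enter scope (depth=1)
Step 2: exit scope (depth=0)
Step 3: declare a=9 at depth 0
Step 4: declare d=(read a)=9 at depth 0
Step 5: declare f=(read a)=9 at depth 0
Step 6: declare d=(read f)=9 at depth 0
Visible at query point: a=9 d=9 f=9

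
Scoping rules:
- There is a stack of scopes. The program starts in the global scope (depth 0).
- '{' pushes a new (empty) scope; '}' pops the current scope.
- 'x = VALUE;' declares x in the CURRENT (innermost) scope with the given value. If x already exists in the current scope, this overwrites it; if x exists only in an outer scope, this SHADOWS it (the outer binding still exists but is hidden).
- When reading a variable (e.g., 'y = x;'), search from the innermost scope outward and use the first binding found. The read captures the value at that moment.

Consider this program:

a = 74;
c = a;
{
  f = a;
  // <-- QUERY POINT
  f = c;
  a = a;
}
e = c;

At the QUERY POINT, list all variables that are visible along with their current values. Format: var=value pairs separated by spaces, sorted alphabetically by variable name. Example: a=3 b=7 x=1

Answer: a=74 c=74 f=74

Derivation:
Step 1: declare a=74 at depth 0
Step 2: declare c=(read a)=74 at depth 0
Step 3: enter scope (depth=1)
Step 4: declare f=(read a)=74 at depth 1
Visible at query point: a=74 c=74 f=74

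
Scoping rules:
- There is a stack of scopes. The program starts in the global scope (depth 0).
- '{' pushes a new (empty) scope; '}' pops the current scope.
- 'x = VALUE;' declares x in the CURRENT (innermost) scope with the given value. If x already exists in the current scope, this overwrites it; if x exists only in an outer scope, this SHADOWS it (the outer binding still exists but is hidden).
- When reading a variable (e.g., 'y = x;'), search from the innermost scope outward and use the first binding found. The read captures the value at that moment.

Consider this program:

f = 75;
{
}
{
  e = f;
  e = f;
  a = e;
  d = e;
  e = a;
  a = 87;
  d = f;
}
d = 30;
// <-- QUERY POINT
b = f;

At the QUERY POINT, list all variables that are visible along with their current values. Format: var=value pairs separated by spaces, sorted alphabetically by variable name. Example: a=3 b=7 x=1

Answer: d=30 f=75

Derivation:
Step 1: declare f=75 at depth 0
Step 2: enter scope (depth=1)
Step 3: exit scope (depth=0)
Step 4: enter scope (depth=1)
Step 5: declare e=(read f)=75 at depth 1
Step 6: declare e=(read f)=75 at depth 1
Step 7: declare a=(read e)=75 at depth 1
Step 8: declare d=(read e)=75 at depth 1
Step 9: declare e=(read a)=75 at depth 1
Step 10: declare a=87 at depth 1
Step 11: declare d=(read f)=75 at depth 1
Step 12: exit scope (depth=0)
Step 13: declare d=30 at depth 0
Visible at query point: d=30 f=75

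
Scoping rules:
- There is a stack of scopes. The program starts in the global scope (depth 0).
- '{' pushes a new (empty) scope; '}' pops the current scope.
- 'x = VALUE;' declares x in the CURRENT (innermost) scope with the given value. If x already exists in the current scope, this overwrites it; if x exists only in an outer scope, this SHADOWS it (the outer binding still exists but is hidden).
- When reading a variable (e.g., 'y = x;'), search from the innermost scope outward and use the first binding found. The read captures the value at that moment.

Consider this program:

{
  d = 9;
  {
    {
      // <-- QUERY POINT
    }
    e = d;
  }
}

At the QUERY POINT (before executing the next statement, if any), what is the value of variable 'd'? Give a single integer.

Answer: 9

Derivation:
Step 1: enter scope (depth=1)
Step 2: declare d=9 at depth 1
Step 3: enter scope (depth=2)
Step 4: enter scope (depth=3)
Visible at query point: d=9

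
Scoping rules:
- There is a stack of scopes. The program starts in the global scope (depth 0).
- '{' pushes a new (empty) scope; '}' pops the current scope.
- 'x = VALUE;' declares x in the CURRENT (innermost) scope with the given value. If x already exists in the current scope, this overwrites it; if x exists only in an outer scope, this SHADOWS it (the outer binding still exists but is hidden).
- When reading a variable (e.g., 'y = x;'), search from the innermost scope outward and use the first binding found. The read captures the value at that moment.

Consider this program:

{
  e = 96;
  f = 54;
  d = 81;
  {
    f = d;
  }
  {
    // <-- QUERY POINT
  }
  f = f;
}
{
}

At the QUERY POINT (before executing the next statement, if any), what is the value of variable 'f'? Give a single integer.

Step 1: enter scope (depth=1)
Step 2: declare e=96 at depth 1
Step 3: declare f=54 at depth 1
Step 4: declare d=81 at depth 1
Step 5: enter scope (depth=2)
Step 6: declare f=(read d)=81 at depth 2
Step 7: exit scope (depth=1)
Step 8: enter scope (depth=2)
Visible at query point: d=81 e=96 f=54

Answer: 54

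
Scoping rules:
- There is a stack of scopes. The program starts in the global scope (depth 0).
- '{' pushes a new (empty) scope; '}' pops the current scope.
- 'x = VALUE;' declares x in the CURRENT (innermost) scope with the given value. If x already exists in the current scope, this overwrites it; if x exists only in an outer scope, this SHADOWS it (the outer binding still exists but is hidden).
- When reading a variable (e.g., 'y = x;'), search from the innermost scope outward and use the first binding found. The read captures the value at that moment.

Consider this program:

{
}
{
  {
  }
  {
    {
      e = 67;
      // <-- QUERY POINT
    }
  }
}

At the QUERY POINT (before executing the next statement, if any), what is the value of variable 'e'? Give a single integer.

Answer: 67

Derivation:
Step 1: enter scope (depth=1)
Step 2: exit scope (depth=0)
Step 3: enter scope (depth=1)
Step 4: enter scope (depth=2)
Step 5: exit scope (depth=1)
Step 6: enter scope (depth=2)
Step 7: enter scope (depth=3)
Step 8: declare e=67 at depth 3
Visible at query point: e=67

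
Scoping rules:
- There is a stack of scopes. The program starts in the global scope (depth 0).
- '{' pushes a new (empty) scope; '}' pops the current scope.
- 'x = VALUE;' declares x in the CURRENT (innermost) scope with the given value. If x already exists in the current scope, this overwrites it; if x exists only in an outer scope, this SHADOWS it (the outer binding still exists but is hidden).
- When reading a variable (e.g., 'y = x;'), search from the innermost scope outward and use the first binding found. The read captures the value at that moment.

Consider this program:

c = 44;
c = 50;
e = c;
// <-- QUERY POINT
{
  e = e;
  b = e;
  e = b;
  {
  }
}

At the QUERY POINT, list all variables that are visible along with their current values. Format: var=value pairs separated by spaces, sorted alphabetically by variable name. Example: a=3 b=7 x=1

Answer: c=50 e=50

Derivation:
Step 1: declare c=44 at depth 0
Step 2: declare c=50 at depth 0
Step 3: declare e=(read c)=50 at depth 0
Visible at query point: c=50 e=50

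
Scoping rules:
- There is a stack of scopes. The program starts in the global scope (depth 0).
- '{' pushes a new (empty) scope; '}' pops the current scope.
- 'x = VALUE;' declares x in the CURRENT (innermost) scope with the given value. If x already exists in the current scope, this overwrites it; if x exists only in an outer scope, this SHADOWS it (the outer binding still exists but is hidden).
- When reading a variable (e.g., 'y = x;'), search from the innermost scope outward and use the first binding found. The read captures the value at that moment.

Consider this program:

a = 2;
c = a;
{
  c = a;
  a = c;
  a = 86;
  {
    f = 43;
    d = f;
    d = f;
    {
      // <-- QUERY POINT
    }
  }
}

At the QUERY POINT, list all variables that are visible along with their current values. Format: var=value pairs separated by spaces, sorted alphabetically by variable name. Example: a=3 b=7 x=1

Step 1: declare a=2 at depth 0
Step 2: declare c=(read a)=2 at depth 0
Step 3: enter scope (depth=1)
Step 4: declare c=(read a)=2 at depth 1
Step 5: declare a=(read c)=2 at depth 1
Step 6: declare a=86 at depth 1
Step 7: enter scope (depth=2)
Step 8: declare f=43 at depth 2
Step 9: declare d=(read f)=43 at depth 2
Step 10: declare d=(read f)=43 at depth 2
Step 11: enter scope (depth=3)
Visible at query point: a=86 c=2 d=43 f=43

Answer: a=86 c=2 d=43 f=43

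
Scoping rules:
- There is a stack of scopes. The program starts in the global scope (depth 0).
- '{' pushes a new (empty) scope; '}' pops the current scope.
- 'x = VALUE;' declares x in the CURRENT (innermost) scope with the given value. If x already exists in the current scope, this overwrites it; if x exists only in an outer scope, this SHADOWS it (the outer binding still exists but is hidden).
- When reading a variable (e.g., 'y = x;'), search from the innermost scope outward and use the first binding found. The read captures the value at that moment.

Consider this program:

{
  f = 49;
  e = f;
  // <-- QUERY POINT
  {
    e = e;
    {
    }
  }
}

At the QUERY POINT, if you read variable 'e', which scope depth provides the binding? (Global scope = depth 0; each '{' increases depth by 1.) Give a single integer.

Step 1: enter scope (depth=1)
Step 2: declare f=49 at depth 1
Step 3: declare e=(read f)=49 at depth 1
Visible at query point: e=49 f=49

Answer: 1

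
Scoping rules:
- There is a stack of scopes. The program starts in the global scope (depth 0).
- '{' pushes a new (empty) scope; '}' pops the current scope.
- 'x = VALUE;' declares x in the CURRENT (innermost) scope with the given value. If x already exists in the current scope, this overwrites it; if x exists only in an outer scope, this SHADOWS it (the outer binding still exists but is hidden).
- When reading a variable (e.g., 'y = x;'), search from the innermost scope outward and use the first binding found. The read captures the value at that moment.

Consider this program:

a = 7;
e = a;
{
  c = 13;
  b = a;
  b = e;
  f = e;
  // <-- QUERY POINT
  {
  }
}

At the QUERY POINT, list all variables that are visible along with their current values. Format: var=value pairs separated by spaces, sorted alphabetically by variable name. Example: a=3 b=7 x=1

Step 1: declare a=7 at depth 0
Step 2: declare e=(read a)=7 at depth 0
Step 3: enter scope (depth=1)
Step 4: declare c=13 at depth 1
Step 5: declare b=(read a)=7 at depth 1
Step 6: declare b=(read e)=7 at depth 1
Step 7: declare f=(read e)=7 at depth 1
Visible at query point: a=7 b=7 c=13 e=7 f=7

Answer: a=7 b=7 c=13 e=7 f=7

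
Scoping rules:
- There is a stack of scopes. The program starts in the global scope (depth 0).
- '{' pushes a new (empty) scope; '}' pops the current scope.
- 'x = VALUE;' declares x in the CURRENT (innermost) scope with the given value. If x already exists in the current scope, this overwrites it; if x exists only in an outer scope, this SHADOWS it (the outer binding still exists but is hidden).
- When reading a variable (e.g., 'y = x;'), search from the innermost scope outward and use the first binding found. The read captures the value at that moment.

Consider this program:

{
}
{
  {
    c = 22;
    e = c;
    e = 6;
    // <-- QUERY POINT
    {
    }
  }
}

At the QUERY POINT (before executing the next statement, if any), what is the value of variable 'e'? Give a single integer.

Answer: 6

Derivation:
Step 1: enter scope (depth=1)
Step 2: exit scope (depth=0)
Step 3: enter scope (depth=1)
Step 4: enter scope (depth=2)
Step 5: declare c=22 at depth 2
Step 6: declare e=(read c)=22 at depth 2
Step 7: declare e=6 at depth 2
Visible at query point: c=22 e=6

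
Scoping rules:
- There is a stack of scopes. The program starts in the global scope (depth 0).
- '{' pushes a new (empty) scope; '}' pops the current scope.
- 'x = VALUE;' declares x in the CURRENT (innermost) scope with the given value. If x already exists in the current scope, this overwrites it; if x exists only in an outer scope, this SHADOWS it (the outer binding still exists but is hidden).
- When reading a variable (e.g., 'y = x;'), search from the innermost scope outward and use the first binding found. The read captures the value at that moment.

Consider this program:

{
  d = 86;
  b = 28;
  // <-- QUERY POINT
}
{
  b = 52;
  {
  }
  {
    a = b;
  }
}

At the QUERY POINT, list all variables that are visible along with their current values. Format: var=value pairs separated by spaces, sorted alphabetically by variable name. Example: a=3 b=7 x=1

Answer: b=28 d=86

Derivation:
Step 1: enter scope (depth=1)
Step 2: declare d=86 at depth 1
Step 3: declare b=28 at depth 1
Visible at query point: b=28 d=86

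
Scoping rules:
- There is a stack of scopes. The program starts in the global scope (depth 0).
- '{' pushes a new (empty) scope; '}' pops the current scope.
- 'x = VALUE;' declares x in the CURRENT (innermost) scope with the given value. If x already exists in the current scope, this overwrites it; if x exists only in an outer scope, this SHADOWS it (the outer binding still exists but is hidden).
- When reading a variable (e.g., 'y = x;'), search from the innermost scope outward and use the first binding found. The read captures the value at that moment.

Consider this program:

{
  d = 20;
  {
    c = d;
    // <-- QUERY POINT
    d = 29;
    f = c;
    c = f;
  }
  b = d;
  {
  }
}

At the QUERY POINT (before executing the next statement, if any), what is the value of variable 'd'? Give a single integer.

Step 1: enter scope (depth=1)
Step 2: declare d=20 at depth 1
Step 3: enter scope (depth=2)
Step 4: declare c=(read d)=20 at depth 2
Visible at query point: c=20 d=20

Answer: 20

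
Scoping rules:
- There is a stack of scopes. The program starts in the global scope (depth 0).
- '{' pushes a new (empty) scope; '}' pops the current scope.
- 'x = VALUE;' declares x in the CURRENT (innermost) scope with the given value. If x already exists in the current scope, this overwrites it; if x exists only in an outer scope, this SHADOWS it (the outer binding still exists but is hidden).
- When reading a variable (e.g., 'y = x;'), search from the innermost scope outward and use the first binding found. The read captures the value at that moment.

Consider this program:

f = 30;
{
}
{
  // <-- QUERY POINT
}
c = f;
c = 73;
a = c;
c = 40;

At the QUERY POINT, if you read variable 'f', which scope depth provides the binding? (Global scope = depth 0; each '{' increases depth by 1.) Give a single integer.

Answer: 0

Derivation:
Step 1: declare f=30 at depth 0
Step 2: enter scope (depth=1)
Step 3: exit scope (depth=0)
Step 4: enter scope (depth=1)
Visible at query point: f=30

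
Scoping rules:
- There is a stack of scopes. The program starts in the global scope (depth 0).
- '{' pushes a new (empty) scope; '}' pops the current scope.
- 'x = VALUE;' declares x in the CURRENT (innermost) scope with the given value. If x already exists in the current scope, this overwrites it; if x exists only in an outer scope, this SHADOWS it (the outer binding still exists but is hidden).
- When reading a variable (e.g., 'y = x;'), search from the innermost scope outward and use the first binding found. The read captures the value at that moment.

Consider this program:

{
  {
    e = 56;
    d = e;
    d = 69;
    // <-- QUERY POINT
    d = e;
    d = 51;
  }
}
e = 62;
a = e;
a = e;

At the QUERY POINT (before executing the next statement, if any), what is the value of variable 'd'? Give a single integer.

Step 1: enter scope (depth=1)
Step 2: enter scope (depth=2)
Step 3: declare e=56 at depth 2
Step 4: declare d=(read e)=56 at depth 2
Step 5: declare d=69 at depth 2
Visible at query point: d=69 e=56

Answer: 69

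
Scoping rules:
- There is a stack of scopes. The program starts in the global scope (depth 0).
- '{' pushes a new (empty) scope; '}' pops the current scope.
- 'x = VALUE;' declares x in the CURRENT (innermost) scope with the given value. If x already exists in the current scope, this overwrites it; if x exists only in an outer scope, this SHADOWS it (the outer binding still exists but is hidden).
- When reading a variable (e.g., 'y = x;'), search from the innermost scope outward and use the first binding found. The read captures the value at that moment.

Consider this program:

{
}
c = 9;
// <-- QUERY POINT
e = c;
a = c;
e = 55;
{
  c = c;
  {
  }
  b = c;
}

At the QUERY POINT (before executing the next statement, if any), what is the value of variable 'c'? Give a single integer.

Step 1: enter scope (depth=1)
Step 2: exit scope (depth=0)
Step 3: declare c=9 at depth 0
Visible at query point: c=9

Answer: 9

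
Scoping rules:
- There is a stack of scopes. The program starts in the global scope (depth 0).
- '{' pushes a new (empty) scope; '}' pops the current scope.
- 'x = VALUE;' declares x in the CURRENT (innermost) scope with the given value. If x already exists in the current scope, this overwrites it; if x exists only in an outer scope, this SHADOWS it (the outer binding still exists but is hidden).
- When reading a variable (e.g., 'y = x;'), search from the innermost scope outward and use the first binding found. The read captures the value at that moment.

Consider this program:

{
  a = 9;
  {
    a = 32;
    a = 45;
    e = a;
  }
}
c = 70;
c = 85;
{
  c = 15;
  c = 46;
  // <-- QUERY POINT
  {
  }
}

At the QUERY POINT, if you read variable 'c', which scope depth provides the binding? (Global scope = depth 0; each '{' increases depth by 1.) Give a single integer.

Step 1: enter scope (depth=1)
Step 2: declare a=9 at depth 1
Step 3: enter scope (depth=2)
Step 4: declare a=32 at depth 2
Step 5: declare a=45 at depth 2
Step 6: declare e=(read a)=45 at depth 2
Step 7: exit scope (depth=1)
Step 8: exit scope (depth=0)
Step 9: declare c=70 at depth 0
Step 10: declare c=85 at depth 0
Step 11: enter scope (depth=1)
Step 12: declare c=15 at depth 1
Step 13: declare c=46 at depth 1
Visible at query point: c=46

Answer: 1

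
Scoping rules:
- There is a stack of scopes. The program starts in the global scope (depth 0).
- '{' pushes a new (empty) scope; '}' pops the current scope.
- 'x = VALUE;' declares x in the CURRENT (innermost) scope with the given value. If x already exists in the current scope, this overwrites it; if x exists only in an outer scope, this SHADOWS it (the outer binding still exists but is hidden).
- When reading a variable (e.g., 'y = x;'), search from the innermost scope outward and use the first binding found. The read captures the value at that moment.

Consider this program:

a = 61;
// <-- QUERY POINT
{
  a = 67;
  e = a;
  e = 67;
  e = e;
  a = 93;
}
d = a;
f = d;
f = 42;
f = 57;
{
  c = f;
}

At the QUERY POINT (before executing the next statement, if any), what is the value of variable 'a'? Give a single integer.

Answer: 61

Derivation:
Step 1: declare a=61 at depth 0
Visible at query point: a=61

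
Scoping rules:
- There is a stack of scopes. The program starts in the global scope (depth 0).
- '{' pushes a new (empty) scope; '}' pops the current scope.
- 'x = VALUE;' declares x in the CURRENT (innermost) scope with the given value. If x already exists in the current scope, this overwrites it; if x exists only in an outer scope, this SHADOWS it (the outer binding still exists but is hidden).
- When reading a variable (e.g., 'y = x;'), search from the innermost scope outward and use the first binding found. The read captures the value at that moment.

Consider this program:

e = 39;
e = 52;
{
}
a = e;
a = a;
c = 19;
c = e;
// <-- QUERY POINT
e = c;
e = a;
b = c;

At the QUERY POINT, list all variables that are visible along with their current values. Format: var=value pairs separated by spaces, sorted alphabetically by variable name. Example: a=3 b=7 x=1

Answer: a=52 c=52 e=52

Derivation:
Step 1: declare e=39 at depth 0
Step 2: declare e=52 at depth 0
Step 3: enter scope (depth=1)
Step 4: exit scope (depth=0)
Step 5: declare a=(read e)=52 at depth 0
Step 6: declare a=(read a)=52 at depth 0
Step 7: declare c=19 at depth 0
Step 8: declare c=(read e)=52 at depth 0
Visible at query point: a=52 c=52 e=52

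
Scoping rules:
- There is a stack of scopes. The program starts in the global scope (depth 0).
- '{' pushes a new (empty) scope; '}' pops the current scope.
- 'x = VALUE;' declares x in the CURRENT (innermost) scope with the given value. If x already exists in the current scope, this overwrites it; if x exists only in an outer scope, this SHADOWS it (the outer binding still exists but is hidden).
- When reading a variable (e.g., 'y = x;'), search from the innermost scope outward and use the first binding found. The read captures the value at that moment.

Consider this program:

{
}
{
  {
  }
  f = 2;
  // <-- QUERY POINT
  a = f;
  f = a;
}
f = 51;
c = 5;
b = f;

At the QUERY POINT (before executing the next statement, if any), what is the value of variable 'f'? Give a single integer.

Step 1: enter scope (depth=1)
Step 2: exit scope (depth=0)
Step 3: enter scope (depth=1)
Step 4: enter scope (depth=2)
Step 5: exit scope (depth=1)
Step 6: declare f=2 at depth 1
Visible at query point: f=2

Answer: 2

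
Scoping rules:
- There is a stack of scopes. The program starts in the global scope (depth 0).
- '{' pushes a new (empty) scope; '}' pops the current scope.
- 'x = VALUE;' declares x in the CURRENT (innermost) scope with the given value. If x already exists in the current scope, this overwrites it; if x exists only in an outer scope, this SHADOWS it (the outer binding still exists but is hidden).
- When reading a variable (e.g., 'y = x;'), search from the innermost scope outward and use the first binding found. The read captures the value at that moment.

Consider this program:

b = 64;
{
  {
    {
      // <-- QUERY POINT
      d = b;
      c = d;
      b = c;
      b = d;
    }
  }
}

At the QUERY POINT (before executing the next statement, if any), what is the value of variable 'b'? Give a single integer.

Step 1: declare b=64 at depth 0
Step 2: enter scope (depth=1)
Step 3: enter scope (depth=2)
Step 4: enter scope (depth=3)
Visible at query point: b=64

Answer: 64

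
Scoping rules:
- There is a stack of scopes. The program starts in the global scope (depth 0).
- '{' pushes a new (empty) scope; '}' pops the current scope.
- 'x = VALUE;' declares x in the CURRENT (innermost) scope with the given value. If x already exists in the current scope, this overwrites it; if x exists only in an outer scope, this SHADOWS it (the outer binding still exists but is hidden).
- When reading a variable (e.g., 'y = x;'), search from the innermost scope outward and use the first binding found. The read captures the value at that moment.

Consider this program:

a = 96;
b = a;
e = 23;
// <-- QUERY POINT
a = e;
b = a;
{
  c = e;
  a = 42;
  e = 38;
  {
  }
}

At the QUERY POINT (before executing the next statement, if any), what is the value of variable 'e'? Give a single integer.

Answer: 23

Derivation:
Step 1: declare a=96 at depth 0
Step 2: declare b=(read a)=96 at depth 0
Step 3: declare e=23 at depth 0
Visible at query point: a=96 b=96 e=23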